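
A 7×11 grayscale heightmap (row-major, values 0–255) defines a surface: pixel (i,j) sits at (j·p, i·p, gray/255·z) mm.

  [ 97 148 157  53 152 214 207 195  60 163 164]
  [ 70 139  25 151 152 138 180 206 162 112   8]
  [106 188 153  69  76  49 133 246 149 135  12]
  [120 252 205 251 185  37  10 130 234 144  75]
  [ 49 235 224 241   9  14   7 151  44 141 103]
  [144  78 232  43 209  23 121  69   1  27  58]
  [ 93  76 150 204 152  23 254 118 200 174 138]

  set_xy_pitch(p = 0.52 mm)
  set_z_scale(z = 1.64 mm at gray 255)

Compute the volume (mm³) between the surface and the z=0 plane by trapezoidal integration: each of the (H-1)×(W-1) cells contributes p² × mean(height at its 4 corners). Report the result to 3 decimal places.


height_mm = gray/255 × 1.64; cell vol = 0.52² × mean(4 corners)
unit = 0.52² × 1.64 / (4×255) = 0.000434761 mm³ per gray-sum
row 0: Σ corner-gray over 10 cells = 5567  → 2.4203
row 1: Σ corner-gray over 10 cells = 5122  → 2.2268
row 2: Σ corner-gray over 10 cells = 5605  → 2.4368
row 3: Σ corner-gray over 10 cells = 5375  → 2.3368
row 4: Σ corner-gray over 10 cells = 4092  → 1.7790
row 5: Σ corner-gray over 10 cells = 4741  → 2.0612
Σ rows: total corner-gray = 30502  → 13.2611 mm³

13.261


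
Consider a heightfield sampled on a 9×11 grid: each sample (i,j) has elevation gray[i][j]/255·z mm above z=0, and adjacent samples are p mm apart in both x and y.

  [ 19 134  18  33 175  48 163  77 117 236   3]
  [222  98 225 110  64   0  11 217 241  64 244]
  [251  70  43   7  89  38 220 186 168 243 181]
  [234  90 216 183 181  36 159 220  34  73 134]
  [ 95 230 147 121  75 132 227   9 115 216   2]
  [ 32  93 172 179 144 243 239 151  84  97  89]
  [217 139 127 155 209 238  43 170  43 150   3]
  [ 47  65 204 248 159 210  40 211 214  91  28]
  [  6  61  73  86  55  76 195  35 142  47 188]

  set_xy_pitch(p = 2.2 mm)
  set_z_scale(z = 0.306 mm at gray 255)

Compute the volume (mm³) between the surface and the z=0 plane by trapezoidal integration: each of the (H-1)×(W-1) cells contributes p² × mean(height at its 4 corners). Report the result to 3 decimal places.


61.013

height_mm = gray/255 × 0.306; cell vol = 2.2² × mean(4 corners)
unit = 2.2² × 0.306 / (4×255) = 0.001452 mm³ per gray-sum
row 0: Σ corner-gray over 10 cells = 4550  → 6.6066
row 1: Σ corner-gray over 10 cells = 5086  → 7.3849
row 2: Σ corner-gray over 10 cells = 5312  → 7.7130
row 3: Σ corner-gray over 10 cells = 5393  → 7.8306
row 4: Σ corner-gray over 10 cells = 5566  → 8.0818
row 5: Σ corner-gray over 10 cells = 5693  → 8.2662
row 6: Σ corner-gray over 10 cells = 5727  → 8.3156
row 7: Σ corner-gray over 10 cells = 4693  → 6.8142
Σ rows: total corner-gray = 42020  → 61.0130 mm³


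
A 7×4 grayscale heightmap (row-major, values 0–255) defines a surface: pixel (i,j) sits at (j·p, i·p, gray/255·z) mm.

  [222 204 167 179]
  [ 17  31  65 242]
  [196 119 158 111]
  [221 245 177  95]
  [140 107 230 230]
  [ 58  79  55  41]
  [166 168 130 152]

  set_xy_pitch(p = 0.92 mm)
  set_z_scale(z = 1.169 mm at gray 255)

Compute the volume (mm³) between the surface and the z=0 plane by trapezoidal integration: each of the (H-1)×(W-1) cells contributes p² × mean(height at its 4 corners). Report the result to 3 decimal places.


height_mm = gray/255 × 1.169; cell vol = 0.92² × mean(4 corners)
unit = 0.92² × 1.169 / (4×255) = 0.000970041 mm³ per gray-sum
row 0: Σ corner-gray over 3 cells = 1594  → 1.5462
row 1: Σ corner-gray over 3 cells = 1312  → 1.2727
row 2: Σ corner-gray over 3 cells = 2021  → 1.9605
row 3: Σ corner-gray over 3 cells = 2204  → 2.1380
row 4: Σ corner-gray over 3 cells = 1411  → 1.3687
row 5: Σ corner-gray over 3 cells = 1281  → 1.2426
Σ rows: total corner-gray = 9823  → 9.5287 mm³

9.529


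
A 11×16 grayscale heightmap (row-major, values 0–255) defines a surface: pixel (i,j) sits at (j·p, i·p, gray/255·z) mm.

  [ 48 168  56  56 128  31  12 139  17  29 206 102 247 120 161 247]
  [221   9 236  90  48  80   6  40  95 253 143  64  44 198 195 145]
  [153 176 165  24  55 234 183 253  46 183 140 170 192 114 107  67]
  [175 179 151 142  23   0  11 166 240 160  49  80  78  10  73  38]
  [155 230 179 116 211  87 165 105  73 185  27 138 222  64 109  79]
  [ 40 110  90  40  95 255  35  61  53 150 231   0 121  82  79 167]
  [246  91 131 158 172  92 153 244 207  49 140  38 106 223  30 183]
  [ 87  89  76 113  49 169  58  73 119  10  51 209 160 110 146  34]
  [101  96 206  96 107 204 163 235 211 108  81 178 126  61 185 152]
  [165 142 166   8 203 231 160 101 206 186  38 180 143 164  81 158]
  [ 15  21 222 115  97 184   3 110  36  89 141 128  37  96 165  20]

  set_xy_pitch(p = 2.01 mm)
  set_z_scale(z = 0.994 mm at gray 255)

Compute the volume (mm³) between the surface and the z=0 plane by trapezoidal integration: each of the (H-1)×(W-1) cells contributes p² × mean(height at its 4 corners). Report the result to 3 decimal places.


height_mm = gray/255 × 0.994; cell vol = 2.01² × mean(4 corners)
unit = 2.01² × 0.994 / (4×255) = 0.00393712 mm³ per gray-sum
row 0: Σ corner-gray over 15 cells = 6607  → 26.0125
row 1: Σ corner-gray over 15 cells = 7672  → 30.2056
row 2: Σ corner-gray over 15 cells = 7241  → 28.5087
row 3: Σ corner-gray over 15 cells = 6993  → 27.5323
row 4: Σ corner-gray over 15 cells = 7067  → 27.8236
row 5: Σ corner-gray over 15 cells = 7108  → 27.9850
row 6: Σ corner-gray over 15 cells = 7082  → 27.8827
row 7: Σ corner-gray over 15 cells = 7352  → 28.9457
row 8: Σ corner-gray over 15 cells = 8708  → 34.2844
row 9: Σ corner-gray over 15 cells = 7264  → 28.5992
Σ rows: total corner-gray = 73094  → 287.7796 mm³

287.780


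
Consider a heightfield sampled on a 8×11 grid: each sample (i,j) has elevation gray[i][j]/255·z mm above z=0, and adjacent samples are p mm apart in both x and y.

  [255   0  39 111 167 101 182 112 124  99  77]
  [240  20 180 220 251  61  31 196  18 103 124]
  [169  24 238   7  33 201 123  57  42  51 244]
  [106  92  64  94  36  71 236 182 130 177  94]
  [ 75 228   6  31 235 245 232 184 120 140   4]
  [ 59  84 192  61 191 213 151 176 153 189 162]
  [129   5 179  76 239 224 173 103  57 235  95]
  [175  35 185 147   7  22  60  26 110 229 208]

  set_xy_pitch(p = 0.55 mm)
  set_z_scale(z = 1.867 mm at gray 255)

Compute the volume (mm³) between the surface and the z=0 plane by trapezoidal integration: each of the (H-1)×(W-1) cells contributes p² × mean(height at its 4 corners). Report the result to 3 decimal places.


height_mm = gray/255 × 1.867; cell vol = 0.55² × mean(4 corners)
unit = 0.55² × 1.867 / (4×255) = 0.000553694 mm³ per gray-sum
row 0: Σ corner-gray over 10 cells = 4726  → 2.6168
row 1: Σ corner-gray over 10 cells = 4489  → 2.4855
row 2: Σ corner-gray over 10 cells = 4329  → 2.3969
row 3: Σ corner-gray over 10 cells = 5285  → 2.9263
row 4: Σ corner-gray over 10 cells = 5962  → 3.3011
row 5: Σ corner-gray over 10 cells = 5847  → 3.2374
row 6: Σ corner-gray over 10 cells = 4831  → 2.6749
Σ rows: total corner-gray = 35469  → 19.6390 mm³

19.639


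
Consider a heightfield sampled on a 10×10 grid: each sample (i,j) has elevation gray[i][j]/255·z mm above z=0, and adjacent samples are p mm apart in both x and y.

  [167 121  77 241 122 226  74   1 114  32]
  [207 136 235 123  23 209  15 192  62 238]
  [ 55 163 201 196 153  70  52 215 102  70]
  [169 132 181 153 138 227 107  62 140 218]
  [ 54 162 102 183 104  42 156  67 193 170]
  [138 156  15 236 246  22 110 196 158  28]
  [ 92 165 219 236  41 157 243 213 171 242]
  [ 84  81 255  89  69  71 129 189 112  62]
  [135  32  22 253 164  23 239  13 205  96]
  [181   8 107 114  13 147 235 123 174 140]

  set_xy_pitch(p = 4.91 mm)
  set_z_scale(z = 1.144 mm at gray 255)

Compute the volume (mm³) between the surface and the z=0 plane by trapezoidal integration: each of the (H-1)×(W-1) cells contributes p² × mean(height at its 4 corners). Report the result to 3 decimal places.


1182.519

height_mm = gray/255 × 1.144; cell vol = 4.91² × mean(4 corners)
unit = 4.91² × 1.144 / (4×255) = 0.0270389 mm³ per gray-sum
row 0: Σ corner-gray over 9 cells = 4586  → 124.0003
row 1: Σ corner-gray over 9 cells = 4864  → 131.5172
row 2: Σ corner-gray over 9 cells = 5096  → 137.7902
row 3: Σ corner-gray over 9 cells = 4909  → 132.7339
row 4: Σ corner-gray over 9 cells = 4686  → 126.7042
row 5: Σ corner-gray over 9 cells = 5668  → 153.2564
row 6: Σ corner-gray over 9 cells = 5360  → 144.9284
row 7: Σ corner-gray over 9 cells = 4269  → 115.4290
row 8: Σ corner-gray over 9 cells = 4296  → 116.1591
Σ rows: total corner-gray = 43734  → 1182.5188 mm³


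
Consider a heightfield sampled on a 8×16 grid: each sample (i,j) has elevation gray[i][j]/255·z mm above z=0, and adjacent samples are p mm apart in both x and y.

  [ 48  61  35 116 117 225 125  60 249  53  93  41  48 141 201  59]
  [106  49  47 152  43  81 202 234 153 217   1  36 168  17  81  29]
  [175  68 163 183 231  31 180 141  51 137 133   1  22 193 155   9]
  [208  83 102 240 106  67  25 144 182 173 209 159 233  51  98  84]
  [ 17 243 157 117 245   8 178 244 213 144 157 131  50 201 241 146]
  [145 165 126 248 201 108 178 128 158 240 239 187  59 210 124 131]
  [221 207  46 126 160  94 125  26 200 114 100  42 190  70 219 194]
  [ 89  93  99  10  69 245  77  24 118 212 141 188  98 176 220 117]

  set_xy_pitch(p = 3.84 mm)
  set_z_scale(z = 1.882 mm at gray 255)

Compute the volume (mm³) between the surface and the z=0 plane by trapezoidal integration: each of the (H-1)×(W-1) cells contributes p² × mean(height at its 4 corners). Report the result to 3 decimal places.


1516.985

height_mm = gray/255 × 1.882; cell vol = 3.84² × mean(4 corners)
unit = 3.84² × 1.882 / (4×255) = 0.0272071 mm³ per gray-sum
row 0: Σ corner-gray over 15 cells = 6334  → 172.3296
row 1: Σ corner-gray over 15 cells = 6659  → 181.1719
row 2: Σ corner-gray over 15 cells = 7598  → 206.7194
row 3: Σ corner-gray over 15 cells = 8857  → 240.9731
row 4: Σ corner-gray over 15 cells = 9839  → 267.6904
row 5: Σ corner-gray over 15 cells = 8871  → 241.3540
row 6: Σ corner-gray over 15 cells = 7599  → 206.7466
Σ rows: total corner-gray = 55757  → 1516.9850 mm³


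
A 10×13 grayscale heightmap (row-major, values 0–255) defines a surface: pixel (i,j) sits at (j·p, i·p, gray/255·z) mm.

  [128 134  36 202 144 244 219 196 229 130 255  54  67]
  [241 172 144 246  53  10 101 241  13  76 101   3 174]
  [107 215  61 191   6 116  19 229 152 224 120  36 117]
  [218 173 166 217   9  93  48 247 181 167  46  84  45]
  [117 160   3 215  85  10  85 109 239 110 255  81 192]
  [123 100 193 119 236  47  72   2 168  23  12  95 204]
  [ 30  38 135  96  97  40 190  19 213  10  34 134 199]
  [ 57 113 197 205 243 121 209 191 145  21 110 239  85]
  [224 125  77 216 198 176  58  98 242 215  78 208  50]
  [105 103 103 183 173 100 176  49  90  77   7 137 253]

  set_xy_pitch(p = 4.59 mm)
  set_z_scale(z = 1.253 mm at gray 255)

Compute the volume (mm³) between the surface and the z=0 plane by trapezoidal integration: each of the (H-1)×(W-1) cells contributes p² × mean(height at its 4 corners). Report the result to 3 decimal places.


height_mm = gray/255 × 1.253; cell vol = 4.59² × mean(4 corners)
unit = 4.59² × 1.253 / (4×255) = 0.0258807 mm³ per gray-sum
row 0: Σ corner-gray over 12 cells = 6616  → 171.2268
row 1: Σ corner-gray over 12 cells = 5697  → 147.4424
row 2: Σ corner-gray over 12 cells = 6087  → 157.5359
row 3: Σ corner-gray over 12 cells = 6138  → 158.8558
row 4: Σ corner-gray over 12 cells = 5474  → 141.6710
row 5: Σ corner-gray over 12 cells = 4702  → 121.6911
row 6: Σ corner-gray over 12 cells = 5971  → 154.5337
row 7: Σ corner-gray over 12 cells = 7386  → 191.1550
row 8: Σ corner-gray over 12 cells = 6410  → 165.8954
Σ rows: total corner-gray = 54481  → 1410.0072 mm³

1410.007


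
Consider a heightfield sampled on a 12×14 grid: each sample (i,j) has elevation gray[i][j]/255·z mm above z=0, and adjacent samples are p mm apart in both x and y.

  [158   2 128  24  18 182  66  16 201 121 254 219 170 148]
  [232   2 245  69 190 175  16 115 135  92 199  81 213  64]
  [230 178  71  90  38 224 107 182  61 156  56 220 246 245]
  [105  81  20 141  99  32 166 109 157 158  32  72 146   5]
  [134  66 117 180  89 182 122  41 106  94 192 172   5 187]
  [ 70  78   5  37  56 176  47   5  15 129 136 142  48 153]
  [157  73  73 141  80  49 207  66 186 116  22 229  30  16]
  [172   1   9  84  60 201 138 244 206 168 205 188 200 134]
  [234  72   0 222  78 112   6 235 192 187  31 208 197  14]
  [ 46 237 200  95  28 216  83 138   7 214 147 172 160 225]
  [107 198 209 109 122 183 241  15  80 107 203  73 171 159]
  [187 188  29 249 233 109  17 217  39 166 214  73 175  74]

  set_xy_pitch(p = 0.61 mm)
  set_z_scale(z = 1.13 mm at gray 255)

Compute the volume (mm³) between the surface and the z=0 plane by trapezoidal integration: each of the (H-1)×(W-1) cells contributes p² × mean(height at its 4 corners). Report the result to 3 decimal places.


height_mm = gray/255 × 1.13; cell vol = 0.61² × mean(4 corners)
unit = 0.61² × 1.13 / (4×255) = 0.000412228 mm³ per gray-sum
row 0: Σ corner-gray over 13 cells = 6468  → 2.6663
row 1: Σ corner-gray over 13 cells = 7093  → 2.9239
row 2: Σ corner-gray over 13 cells = 6269  → 2.5843
row 3: Σ corner-gray over 13 cells = 5589  → 2.3039
row 4: Σ corner-gray over 13 cells = 5024  → 2.0710
row 5: Σ corner-gray over 13 cells = 4688  → 1.9325
row 6: Σ corner-gray over 13 cells = 6431  → 2.6510
row 7: Σ corner-gray over 13 cells = 7042  → 2.9029
row 8: Σ corner-gray over 13 cells = 6993  → 2.8827
row 9: Σ corner-gray over 13 cells = 7353  → 3.0311
row 10: Σ corner-gray over 13 cells = 7367  → 3.0369
Σ rows: total corner-gray = 70317  → 28.9867 mm³

28.987


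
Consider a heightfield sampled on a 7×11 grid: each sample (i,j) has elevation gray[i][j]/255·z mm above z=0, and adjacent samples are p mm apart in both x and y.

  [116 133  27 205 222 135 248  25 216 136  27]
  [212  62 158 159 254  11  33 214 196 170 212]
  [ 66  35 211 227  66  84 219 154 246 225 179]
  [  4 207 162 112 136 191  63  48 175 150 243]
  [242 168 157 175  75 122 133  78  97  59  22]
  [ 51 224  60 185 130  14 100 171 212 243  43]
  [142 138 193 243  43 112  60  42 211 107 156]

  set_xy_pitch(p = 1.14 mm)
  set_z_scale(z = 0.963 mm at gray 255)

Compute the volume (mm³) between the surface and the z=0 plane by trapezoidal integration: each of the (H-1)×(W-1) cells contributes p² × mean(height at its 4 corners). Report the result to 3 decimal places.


41.061

height_mm = gray/255 × 0.963; cell vol = 1.14² × mean(4 corners)
unit = 1.14² × 0.963 / (4×255) = 0.00122698 mm³ per gray-sum
row 0: Σ corner-gray over 10 cells = 5775  → 7.0858
row 1: Σ corner-gray over 10 cells = 6117  → 7.5054
row 2: Σ corner-gray over 10 cells = 5914  → 7.2563
row 3: Σ corner-gray over 10 cells = 5127  → 6.2907
row 4: Σ corner-gray over 10 cells = 5164  → 6.3361
row 5: Σ corner-gray over 10 cells = 5368  → 6.5864
Σ rows: total corner-gray = 33465  → 41.0607 mm³


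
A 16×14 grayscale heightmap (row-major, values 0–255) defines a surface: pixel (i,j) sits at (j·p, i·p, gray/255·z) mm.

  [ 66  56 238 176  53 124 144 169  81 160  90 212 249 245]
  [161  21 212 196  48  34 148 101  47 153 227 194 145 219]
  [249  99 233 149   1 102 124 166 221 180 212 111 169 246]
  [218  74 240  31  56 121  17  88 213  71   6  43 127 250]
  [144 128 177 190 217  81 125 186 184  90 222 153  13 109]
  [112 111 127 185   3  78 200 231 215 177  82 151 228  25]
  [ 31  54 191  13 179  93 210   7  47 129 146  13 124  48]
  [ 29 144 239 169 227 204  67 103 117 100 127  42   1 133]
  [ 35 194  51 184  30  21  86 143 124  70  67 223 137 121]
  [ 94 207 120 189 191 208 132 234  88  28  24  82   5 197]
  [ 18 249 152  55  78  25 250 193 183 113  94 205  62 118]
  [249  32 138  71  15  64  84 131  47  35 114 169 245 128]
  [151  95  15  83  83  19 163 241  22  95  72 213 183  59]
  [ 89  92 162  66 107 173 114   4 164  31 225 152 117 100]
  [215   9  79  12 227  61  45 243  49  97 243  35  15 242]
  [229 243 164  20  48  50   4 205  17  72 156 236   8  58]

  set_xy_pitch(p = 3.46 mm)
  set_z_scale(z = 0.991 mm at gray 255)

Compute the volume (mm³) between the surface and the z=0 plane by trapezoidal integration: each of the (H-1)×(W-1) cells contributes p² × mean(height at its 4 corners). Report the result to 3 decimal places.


height_mm = gray/255 × 0.991; cell vol = 3.46² × mean(4 corners)
unit = 3.46² × 0.991 / (4×255) = 0.0116312 mm³ per gray-sum
row 0: Σ corner-gray over 13 cells = 7247  → 84.2915
row 1: Σ corner-gray over 13 cells = 7461  → 86.7806
row 2: Σ corner-gray over 13 cells = 6671  → 77.5919
row 3: Σ corner-gray over 13 cells = 6427  → 74.7539
row 4: Σ corner-gray over 13 cells = 7498  → 87.2110
row 5: Σ corner-gray over 13 cells = 6204  → 72.1602
row 6: Σ corner-gray over 13 cells = 5733  → 66.6818
row 7: Σ corner-gray over 13 cells = 6058  → 70.4620
row 8: Σ corner-gray over 13 cells = 6123  → 71.2180
row 9: Σ corner-gray over 13 cells = 6761  → 78.6388
row 10: Σ corner-gray over 13 cells = 6121  → 71.1948
row 11: Σ corner-gray over 13 cells = 5445  → 63.3321
row 12: Σ corner-gray over 13 cells = 5781  → 67.2401
row 13: Σ corner-gray over 13 cells = 5690  → 66.1817
row 14: Σ corner-gray over 13 cells = 5420  → 63.0413
Σ rows: total corner-gray = 94640  → 1100.7797 mm³

1100.780


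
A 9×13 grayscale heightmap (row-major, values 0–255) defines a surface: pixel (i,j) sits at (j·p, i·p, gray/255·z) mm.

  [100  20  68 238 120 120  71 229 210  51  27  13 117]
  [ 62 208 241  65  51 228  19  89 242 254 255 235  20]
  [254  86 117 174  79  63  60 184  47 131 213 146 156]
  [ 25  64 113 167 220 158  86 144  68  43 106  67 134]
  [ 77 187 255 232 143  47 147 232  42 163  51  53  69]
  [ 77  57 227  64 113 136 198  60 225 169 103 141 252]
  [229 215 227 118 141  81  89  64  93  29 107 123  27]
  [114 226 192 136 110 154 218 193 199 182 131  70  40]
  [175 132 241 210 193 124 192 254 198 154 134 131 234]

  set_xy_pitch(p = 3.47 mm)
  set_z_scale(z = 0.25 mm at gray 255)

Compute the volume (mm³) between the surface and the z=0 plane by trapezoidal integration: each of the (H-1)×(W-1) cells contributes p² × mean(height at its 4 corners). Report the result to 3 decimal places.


154.118

height_mm = gray/255 × 0.25; cell vol = 3.47² × mean(4 corners)
unit = 3.47² × 0.25 / (4×255) = 0.0029512 mm³ per gray-sum
row 0: Σ corner-gray over 12 cells = 6407  → 18.9083
row 1: Σ corner-gray over 12 cells = 6866  → 20.2629
row 2: Σ corner-gray over 12 cells = 5641  → 16.6477
row 3: Σ corner-gray over 12 cells = 5881  → 17.3560
row 4: Σ corner-gray over 12 cells = 6565  → 19.3746
row 5: Σ corner-gray over 12 cells = 6145  → 18.1351
row 6: Σ corner-gray over 12 cells = 6606  → 19.4956
row 7: Σ corner-gray over 12 cells = 8111  → 23.9372
Σ rows: total corner-gray = 52222  → 154.1176 mm³


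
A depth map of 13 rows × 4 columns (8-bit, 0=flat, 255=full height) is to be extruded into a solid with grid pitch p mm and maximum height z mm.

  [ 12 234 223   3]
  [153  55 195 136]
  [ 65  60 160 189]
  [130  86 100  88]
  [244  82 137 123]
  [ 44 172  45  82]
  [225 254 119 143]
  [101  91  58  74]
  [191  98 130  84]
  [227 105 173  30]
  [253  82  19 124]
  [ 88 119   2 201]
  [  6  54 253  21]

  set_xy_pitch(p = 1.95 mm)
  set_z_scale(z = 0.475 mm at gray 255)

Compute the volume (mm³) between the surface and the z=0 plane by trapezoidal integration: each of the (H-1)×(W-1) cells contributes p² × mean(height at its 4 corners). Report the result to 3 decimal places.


height_mm = gray/255 × 0.475; cell vol = 1.95² × mean(4 corners)
unit = 1.95² × 0.475 / (4×255) = 0.00177077 mm³ per gray-sum
row 0: Σ corner-gray over 3 cells = 1718  → 3.0422
row 1: Σ corner-gray over 3 cells = 1483  → 2.6261
row 2: Σ corner-gray over 3 cells = 1284  → 2.2737
row 3: Σ corner-gray over 3 cells = 1395  → 2.4702
row 4: Σ corner-gray over 3 cells = 1365  → 2.4171
row 5: Σ corner-gray over 3 cells = 1674  → 2.9643
row 6: Σ corner-gray over 3 cells = 1587  → 2.8102
row 7: Σ corner-gray over 3 cells = 1204  → 2.1320
row 8: Σ corner-gray over 3 cells = 1544  → 2.7341
row 9: Σ corner-gray over 3 cells = 1392  → 2.4649
row 10: Σ corner-gray over 3 cells = 1110  → 1.9656
row 11: Σ corner-gray over 3 cells = 1172  → 2.0753
Σ rows: total corner-gray = 16928  → 29.9756 mm³

29.976


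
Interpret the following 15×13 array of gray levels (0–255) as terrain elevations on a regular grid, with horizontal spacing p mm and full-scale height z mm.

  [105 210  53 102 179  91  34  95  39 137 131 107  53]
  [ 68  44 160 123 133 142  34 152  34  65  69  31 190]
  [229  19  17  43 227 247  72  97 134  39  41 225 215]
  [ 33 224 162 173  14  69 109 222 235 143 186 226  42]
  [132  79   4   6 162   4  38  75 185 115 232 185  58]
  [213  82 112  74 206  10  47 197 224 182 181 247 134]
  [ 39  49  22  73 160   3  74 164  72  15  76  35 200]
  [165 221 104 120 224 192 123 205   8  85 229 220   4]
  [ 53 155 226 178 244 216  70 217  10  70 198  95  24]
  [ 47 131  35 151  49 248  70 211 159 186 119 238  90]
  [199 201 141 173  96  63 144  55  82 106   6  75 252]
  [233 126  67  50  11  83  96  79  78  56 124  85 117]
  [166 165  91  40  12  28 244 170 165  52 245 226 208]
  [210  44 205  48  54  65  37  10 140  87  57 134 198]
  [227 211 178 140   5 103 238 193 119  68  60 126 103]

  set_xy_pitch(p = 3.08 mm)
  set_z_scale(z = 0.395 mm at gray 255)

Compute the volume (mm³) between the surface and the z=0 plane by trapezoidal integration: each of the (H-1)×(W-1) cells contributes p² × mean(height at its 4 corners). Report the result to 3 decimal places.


291.174

height_mm = gray/255 × 0.395; cell vol = 3.08² × mean(4 corners)
unit = 3.08² × 0.395 / (4×255) = 0.00367365 mm³ per gray-sum
row 0: Σ corner-gray over 12 cells = 4746  → 17.4352
row 1: Σ corner-gray over 12 cells = 4998  → 18.3609
row 2: Σ corner-gray over 12 cells = 6367  → 23.3902
row 3: Σ corner-gray over 12 cells = 5961  → 21.8987
row 4: Σ corner-gray over 12 cells = 5831  → 21.4211
row 5: Σ corner-gray over 12 cells = 5196  → 19.0883
row 6: Σ corner-gray over 12 cells = 5356  → 19.6761
row 7: Σ corner-gray over 12 cells = 7066  → 25.9580
row 8: Σ corner-gray over 12 cells = 6766  → 24.8559
row 9: Σ corner-gray over 12 cells = 6066  → 22.2844
row 10: Σ corner-gray over 12 cells = 4795  → 17.6152
row 11: Σ corner-gray over 12 cells = 5310  → 19.5071
row 12: Σ corner-gray over 12 cells = 5420  → 19.9112
row 13: Σ corner-gray over 12 cells = 5382  → 19.7716
Σ rows: total corner-gray = 79260  → 291.1739 mm³


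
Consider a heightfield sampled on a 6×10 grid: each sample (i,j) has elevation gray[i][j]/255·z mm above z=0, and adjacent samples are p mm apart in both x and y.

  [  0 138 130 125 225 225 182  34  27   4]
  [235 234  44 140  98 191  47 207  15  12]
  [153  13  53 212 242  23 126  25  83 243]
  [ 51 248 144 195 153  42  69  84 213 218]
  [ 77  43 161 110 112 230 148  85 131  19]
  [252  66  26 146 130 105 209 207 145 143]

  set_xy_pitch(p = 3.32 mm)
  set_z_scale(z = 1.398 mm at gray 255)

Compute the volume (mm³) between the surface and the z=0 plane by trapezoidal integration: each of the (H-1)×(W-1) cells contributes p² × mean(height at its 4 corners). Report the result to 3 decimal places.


337.479

height_mm = gray/255 × 1.398; cell vol = 3.32² × mean(4 corners)
unit = 3.32² × 1.398 / (4×255) = 0.0151072 mm³ per gray-sum
row 0: Σ corner-gray over 9 cells = 4375  → 66.0939
row 1: Σ corner-gray over 9 cells = 4149  → 62.6797
row 2: Σ corner-gray over 9 cells = 4515  → 68.2089
row 3: Σ corner-gray over 9 cells = 4701  → 71.0188
row 4: Σ corner-gray over 9 cells = 4599  → 69.4779
Σ rows: total corner-gray = 22339  → 337.4791 mm³


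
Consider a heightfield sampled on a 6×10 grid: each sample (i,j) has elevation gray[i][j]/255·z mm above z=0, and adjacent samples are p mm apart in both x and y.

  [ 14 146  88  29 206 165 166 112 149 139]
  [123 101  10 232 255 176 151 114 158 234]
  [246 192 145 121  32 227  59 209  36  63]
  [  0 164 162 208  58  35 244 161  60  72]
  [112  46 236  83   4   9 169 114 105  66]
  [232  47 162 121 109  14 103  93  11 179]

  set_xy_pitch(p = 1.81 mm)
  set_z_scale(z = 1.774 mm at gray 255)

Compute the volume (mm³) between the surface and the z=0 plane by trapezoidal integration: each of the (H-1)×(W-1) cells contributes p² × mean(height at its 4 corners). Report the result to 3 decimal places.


height_mm = gray/255 × 1.774; cell vol = 1.81² × mean(4 corners)
unit = 1.81² × 1.774 / (4×255) = 0.00569784 mm³ per gray-sum
row 0: Σ corner-gray over 9 cells = 5026  → 28.6374
row 1: Σ corner-gray over 9 cells = 5102  → 29.0704
row 2: Σ corner-gray over 9 cells = 4607  → 26.2500
row 3: Σ corner-gray over 9 cells = 3966  → 22.5977
row 4: Σ corner-gray over 9 cells = 3441  → 19.6063
Σ rows: total corner-gray = 22142  → 126.1617 mm³

126.162


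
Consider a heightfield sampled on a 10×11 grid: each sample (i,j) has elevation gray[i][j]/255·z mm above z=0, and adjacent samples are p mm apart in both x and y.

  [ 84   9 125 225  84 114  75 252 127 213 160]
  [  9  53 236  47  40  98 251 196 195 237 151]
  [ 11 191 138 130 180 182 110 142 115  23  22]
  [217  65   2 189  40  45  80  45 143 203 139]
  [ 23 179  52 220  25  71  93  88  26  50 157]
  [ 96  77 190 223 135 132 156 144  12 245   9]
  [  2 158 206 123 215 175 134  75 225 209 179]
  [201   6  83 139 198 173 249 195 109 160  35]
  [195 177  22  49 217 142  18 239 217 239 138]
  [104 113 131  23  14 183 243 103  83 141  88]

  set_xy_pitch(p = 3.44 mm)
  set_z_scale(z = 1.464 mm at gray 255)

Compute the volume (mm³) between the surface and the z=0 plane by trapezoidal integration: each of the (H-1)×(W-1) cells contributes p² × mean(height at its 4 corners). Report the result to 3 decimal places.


793.253

height_mm = gray/255 × 1.464; cell vol = 3.44² × mean(4 corners)
unit = 3.44² × 1.464 / (4×255) = 0.0169847 mm³ per gray-sum
row 0: Σ corner-gray over 10 cells = 5558  → 94.4009
row 1: Σ corner-gray over 10 cells = 5321  → 90.3756
row 2: Σ corner-gray over 10 cells = 4435  → 75.3271
row 3: Σ corner-gray over 10 cells = 3768  → 63.9983
row 4: Σ corner-gray over 10 cells = 4521  → 76.7878
row 5: Σ corner-gray over 10 cells = 5954  → 101.1269
row 6: Σ corner-gray over 10 cells = 6081  → 103.2839
row 7: Σ corner-gray over 10 cells = 5833  → 99.0717
row 8: Σ corner-gray over 10 cells = 5233  → 88.8809
Σ rows: total corner-gray = 46704  → 793.2533 mm³


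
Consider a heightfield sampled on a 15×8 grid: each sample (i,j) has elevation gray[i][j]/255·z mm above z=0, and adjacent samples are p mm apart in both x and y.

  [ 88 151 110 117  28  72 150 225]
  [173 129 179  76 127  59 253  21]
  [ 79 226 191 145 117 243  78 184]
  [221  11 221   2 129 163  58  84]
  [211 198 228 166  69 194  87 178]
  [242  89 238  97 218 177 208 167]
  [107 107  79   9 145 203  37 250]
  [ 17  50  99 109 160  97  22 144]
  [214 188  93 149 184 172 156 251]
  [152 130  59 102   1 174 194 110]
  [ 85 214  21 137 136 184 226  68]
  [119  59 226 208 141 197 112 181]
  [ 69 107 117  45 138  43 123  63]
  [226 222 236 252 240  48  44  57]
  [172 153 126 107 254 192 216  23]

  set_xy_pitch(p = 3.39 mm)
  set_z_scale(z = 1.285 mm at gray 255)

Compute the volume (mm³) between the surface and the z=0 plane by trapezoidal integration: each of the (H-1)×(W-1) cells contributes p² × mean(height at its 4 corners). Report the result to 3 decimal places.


height_mm = gray/255 × 1.285; cell vol = 3.39² × mean(4 corners)
unit = 3.39² × 1.285 / (4×255) = 0.0144778 mm³ per gray-sum
row 0: Σ corner-gray over 7 cells = 3409  → 49.3548
row 1: Σ corner-gray over 7 cells = 4103  → 59.4024
row 2: Σ corner-gray over 7 cells = 3736  → 54.0890
row 3: Σ corner-gray over 7 cells = 3746  → 54.2338
row 4: Σ corner-gray over 7 cells = 4736  → 68.5668
row 5: Σ corner-gray over 7 cells = 3980  → 57.6216
row 6: Σ corner-gray over 7 cells = 2752  → 39.8429
row 7: Σ corner-gray over 7 cells = 3584  → 51.8884
row 8: Σ corner-gray over 7 cells = 3931  → 56.9122
row 9: Σ corner-gray over 7 cells = 3571  → 51.7002
row 10: Σ corner-gray over 7 cells = 4175  → 60.4448
row 11: Σ corner-gray over 7 cells = 3464  → 50.1511
row 12: Σ corner-gray over 7 cells = 3645  → 52.7716
row 13: Σ corner-gray over 7 cells = 4658  → 67.4376
Σ rows: total corner-gray = 53490  → 774.4171 mm³

774.417


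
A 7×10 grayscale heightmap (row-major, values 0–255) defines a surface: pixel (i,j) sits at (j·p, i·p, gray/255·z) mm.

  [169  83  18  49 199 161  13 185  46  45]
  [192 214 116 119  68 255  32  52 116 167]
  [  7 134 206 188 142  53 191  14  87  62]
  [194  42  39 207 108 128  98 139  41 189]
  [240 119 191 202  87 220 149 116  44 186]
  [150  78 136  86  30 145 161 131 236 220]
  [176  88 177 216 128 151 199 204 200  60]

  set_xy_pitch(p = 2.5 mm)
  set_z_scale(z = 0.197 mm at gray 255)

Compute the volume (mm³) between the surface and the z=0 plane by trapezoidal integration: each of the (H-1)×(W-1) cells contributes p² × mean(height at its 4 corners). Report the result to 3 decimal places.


height_mm = gray/255 × 0.197; cell vol = 2.5² × mean(4 corners)
unit = 2.5² × 0.197 / (4×255) = 0.00120711 mm³ per gray-sum
row 0: Σ corner-gray over 9 cells = 4025  → 4.8586
row 1: Σ corner-gray over 9 cells = 4402  → 5.3137
row 2: Σ corner-gray over 9 cells = 4086  → 4.9322
row 3: Σ corner-gray over 9 cells = 4669  → 5.6360
row 4: Σ corner-gray over 9 cells = 5058  → 6.1056
row 5: Σ corner-gray over 9 cells = 5338  → 6.4435
Σ rows: total corner-gray = 27578  → 33.2896 mm³

33.290


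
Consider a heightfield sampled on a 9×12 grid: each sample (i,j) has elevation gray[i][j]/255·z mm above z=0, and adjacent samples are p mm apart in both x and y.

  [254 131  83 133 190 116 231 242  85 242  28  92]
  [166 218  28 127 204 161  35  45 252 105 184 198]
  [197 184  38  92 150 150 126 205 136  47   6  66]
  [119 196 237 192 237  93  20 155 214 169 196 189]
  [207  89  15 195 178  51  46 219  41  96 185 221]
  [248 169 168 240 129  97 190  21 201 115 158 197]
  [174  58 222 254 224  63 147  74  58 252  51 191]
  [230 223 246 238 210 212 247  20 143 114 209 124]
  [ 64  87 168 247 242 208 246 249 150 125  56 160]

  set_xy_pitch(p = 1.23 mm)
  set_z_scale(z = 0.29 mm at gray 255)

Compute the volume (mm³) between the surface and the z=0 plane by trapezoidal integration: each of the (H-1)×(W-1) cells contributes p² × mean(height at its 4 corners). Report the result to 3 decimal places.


22.549

height_mm = gray/255 × 0.29; cell vol = 1.23² × mean(4 corners)
unit = 1.23² × 0.29 / (4×255) = 0.000430138 mm³ per gray-sum
row 0: Σ corner-gray over 11 cells = 6390  → 2.7486
row 1: Σ corner-gray over 11 cells = 5613  → 2.4144
row 2: Σ corner-gray over 11 cells = 6257  → 2.6914
row 3: Σ corner-gray over 11 cells = 6384  → 2.7460
row 4: Σ corner-gray over 11 cells = 6079  → 2.6148
row 5: Σ corner-gray over 11 cells = 6592  → 2.8355
row 6: Σ corner-gray over 11 cells = 7249  → 3.1181
row 7: Σ corner-gray over 11 cells = 7858  → 3.3800
Σ rows: total corner-gray = 52422  → 22.5487 mm³


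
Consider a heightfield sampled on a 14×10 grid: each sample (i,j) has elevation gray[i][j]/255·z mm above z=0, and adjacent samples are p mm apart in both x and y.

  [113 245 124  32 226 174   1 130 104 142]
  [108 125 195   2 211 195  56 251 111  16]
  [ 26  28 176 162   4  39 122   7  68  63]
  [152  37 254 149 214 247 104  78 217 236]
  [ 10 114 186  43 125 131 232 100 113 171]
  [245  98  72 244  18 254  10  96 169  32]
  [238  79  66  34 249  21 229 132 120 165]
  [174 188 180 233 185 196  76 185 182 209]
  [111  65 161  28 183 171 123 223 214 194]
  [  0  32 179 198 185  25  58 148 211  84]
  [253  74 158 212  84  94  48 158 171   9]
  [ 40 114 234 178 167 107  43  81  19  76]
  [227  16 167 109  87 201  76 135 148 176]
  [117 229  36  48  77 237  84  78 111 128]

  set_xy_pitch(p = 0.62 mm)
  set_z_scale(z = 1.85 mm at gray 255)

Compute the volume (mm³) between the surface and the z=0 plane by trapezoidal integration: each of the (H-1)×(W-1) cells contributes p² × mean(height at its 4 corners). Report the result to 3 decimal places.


height_mm = gray/255 × 1.85; cell vol = 0.62² × mean(4 corners)
unit = 0.62² × 1.85 / (4×255) = 0.000697196 mm³ per gray-sum
row 0: Σ corner-gray over 9 cells = 4743  → 3.3068
row 1: Σ corner-gray over 9 cells = 3717  → 2.5915
row 2: Σ corner-gray over 9 cells = 4289  → 2.9903
row 3: Σ corner-gray over 9 cells = 5257  → 3.6652
row 4: Σ corner-gray over 9 cells = 4468  → 3.1151
row 5: Σ corner-gray over 9 cells = 4462  → 3.1109
row 6: Σ corner-gray over 9 cells = 5496  → 3.8318
row 7: Σ corner-gray over 9 cells = 5874  → 4.0953
row 8: Σ corner-gray over 9 cells = 4797  → 3.3444
row 9: Σ corner-gray over 9 cells = 4416  → 3.0788
row 10: Σ corner-gray over 9 cells = 4262  → 2.9714
row 11: Σ corner-gray over 9 cells = 4283  → 2.9861
row 12: Σ corner-gray over 9 cells = 4326  → 3.0161
Σ rows: total corner-gray = 60390  → 42.1037 mm³

42.104


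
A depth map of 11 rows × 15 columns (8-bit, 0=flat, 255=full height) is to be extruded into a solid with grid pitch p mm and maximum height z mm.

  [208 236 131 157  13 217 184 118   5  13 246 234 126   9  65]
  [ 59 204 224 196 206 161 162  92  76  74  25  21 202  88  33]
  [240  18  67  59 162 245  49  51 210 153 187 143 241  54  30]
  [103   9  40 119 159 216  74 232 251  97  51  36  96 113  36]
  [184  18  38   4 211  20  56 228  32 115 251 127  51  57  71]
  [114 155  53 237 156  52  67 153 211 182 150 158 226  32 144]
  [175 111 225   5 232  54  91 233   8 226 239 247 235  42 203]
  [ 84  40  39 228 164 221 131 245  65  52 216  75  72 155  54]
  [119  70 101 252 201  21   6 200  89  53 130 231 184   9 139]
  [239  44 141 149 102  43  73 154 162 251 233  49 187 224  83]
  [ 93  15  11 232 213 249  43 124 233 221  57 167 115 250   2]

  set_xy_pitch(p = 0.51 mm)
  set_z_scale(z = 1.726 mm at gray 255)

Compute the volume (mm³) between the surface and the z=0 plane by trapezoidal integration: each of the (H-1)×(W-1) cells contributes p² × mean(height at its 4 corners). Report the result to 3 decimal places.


height_mm = gray/255 × 1.726; cell vol = 0.51² × mean(4 corners)
unit = 0.51² × 1.726 / (4×255) = 0.00044013 mm³ per gray-sum
row 0: Σ corner-gray over 14 cells = 7205  → 3.1711
row 1: Σ corner-gray over 14 cells = 7102  → 3.1258
row 2: Σ corner-gray over 14 cells = 6673  → 2.9370
row 3: Σ corner-gray over 14 cells = 5796  → 2.5510
row 4: Σ corner-gray over 14 cells = 6593  → 2.9018
row 5: Σ corner-gray over 14 cells = 8196  → 3.6073
row 6: Σ corner-gray over 14 cells = 7818  → 3.4409
row 7: Σ corner-gray over 14 cells = 6896  → 3.0351
row 8: Σ corner-gray over 14 cells = 7298  → 3.2121
row 9: Σ corner-gray over 14 cells = 7901  → 3.4775
Σ rows: total corner-gray = 71478  → 31.4596 mm³

31.460


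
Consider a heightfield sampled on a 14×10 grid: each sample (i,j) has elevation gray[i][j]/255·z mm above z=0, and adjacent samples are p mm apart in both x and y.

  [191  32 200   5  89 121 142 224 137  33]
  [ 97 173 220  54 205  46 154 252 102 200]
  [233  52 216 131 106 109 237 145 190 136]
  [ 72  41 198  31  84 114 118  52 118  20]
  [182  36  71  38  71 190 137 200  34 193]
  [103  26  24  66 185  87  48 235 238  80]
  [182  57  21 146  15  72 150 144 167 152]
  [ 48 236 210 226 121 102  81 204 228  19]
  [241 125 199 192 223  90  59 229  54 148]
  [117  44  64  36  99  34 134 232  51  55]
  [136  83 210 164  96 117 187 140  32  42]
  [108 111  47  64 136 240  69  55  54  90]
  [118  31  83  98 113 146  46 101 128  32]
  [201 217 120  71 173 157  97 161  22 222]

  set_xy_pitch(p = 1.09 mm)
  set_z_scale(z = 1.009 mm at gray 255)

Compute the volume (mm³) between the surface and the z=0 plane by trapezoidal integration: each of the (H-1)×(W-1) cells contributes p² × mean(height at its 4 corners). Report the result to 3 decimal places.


65.711

height_mm = gray/255 × 1.009; cell vol = 1.09² × mean(4 corners)
unit = 1.09² × 1.009 / (4×255) = 0.00117529 mm³ per gray-sum
row 0: Σ corner-gray over 9 cells = 4833  → 5.6802
row 1: Σ corner-gray over 9 cells = 5450  → 6.4053
row 2: Σ corner-gray over 9 cells = 4345  → 5.1066
row 3: Σ corner-gray over 9 cells = 3533  → 4.1523
row 4: Σ corner-gray over 9 cells = 3930  → 4.6189
row 5: Σ corner-gray over 9 cells = 3879  → 4.5589
row 6: Σ corner-gray over 9 cells = 4761  → 5.5955
row 7: Σ corner-gray over 9 cells = 5614  → 6.5981
row 8: Σ corner-gray over 9 cells = 4291  → 5.0432
row 9: Σ corner-gray over 9 cells = 3796  → 4.4614
row 10: Σ corner-gray over 9 cells = 3986  → 4.6847
row 11: Σ corner-gray over 9 cells = 3392  → 3.9866
row 12: Σ corner-gray over 9 cells = 4101  → 4.8199
Σ rows: total corner-gray = 55911  → 65.7115 mm³


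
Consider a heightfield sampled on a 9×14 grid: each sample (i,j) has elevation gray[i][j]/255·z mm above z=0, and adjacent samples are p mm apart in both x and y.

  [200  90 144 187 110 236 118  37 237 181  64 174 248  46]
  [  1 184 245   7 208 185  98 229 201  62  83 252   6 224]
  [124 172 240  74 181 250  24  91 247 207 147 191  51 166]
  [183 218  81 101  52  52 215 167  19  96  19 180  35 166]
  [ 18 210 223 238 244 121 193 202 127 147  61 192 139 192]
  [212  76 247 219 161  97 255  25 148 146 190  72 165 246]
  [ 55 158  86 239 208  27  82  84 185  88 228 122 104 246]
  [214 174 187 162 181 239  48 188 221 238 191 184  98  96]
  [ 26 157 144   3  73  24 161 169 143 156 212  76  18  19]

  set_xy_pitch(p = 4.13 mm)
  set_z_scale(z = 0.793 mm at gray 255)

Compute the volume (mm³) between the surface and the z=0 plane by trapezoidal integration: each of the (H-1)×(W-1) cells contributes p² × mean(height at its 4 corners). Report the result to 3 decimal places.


807.072

height_mm = gray/255 × 0.793; cell vol = 4.13² × mean(4 corners)
unit = 4.13² × 0.793 / (4×255) = 0.0132609 mm³ per gray-sum
row 0: Σ corner-gray over 13 cells = 7643  → 101.3531
row 1: Σ corner-gray over 13 cells = 7785  → 103.2361
row 2: Σ corner-gray over 13 cells = 6859  → 90.9565
row 3: Σ corner-gray over 13 cells = 7223  → 95.7835
row 4: Σ corner-gray over 13 cells = 8464  → 112.2403
row 5: Σ corner-gray over 13 cells = 7583  → 100.5574
row 6: Σ corner-gray over 13 cells = 8055  → 106.8166
row 7: Σ corner-gray over 13 cells = 7249  → 96.1283
Σ rows: total corner-gray = 60861  → 807.0719 mm³


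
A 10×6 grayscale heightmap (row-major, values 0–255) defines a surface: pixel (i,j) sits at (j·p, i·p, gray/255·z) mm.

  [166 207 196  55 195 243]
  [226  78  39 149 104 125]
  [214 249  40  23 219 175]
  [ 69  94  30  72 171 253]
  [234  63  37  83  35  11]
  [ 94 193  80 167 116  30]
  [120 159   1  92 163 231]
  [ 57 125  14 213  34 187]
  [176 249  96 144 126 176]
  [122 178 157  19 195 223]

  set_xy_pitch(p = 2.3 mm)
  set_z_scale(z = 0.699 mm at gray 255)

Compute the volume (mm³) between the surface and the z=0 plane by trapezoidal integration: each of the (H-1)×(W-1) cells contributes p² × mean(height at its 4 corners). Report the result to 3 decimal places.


height_mm = gray/255 × 0.699; cell vol = 2.3² × mean(4 corners)
unit = 2.3² × 0.699 / (4×255) = 0.00362521 mm³ per gray-sum
row 0: Σ corner-gray over 5 cells = 2806  → 10.1723
row 1: Σ corner-gray over 5 cells = 2542  → 9.2153
row 2: Σ corner-gray over 5 cells = 2507  → 9.0884
row 3: Σ corner-gray over 5 cells = 1737  → 6.2970
row 4: Σ corner-gray over 5 cells = 1917  → 6.9495
row 5: Σ corner-gray over 5 cells = 2417  → 8.7621
row 6: Σ corner-gray over 5 cells = 2197  → 7.9646
row 7: Σ corner-gray over 5 cells = 2598  → 9.4183
row 8: Σ corner-gray over 5 cells = 3025  → 10.9662
Σ rows: total corner-gray = 21746  → 78.8337 mm³

78.834
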